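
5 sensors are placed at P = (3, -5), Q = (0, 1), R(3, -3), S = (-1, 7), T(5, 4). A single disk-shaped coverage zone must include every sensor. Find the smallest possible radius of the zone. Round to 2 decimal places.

A smallest enclosing disk is always determined by at most three of the input points on its boundary.
The farthest pair is P–S with squared distance 160. The circle on this segment as diameter has centre (1, 1) and r² = 160/4 = 40.
Check Q: distance² to centre = 1 ≤ 40, so it lies inside.
All remaining points lie in this disk, and no smaller disk contains both endpoints, so this is the minimum enclosing circle.
r = √40 ≈ 6.32.

6.32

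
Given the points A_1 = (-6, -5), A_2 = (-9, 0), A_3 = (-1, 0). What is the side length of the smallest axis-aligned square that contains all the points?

The bounding box has width 8 and height 5.
An axis-aligned square enclosing the set must have side ≥ max(width, height).
So the minimum side is max(8, 5) = 8.

8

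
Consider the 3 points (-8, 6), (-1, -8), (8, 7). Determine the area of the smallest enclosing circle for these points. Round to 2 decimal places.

Call the three points A, B, C in the order given.
Side lengths²: AB² = 245, AC² = 257, BC² = 306.
Since BC² = 306 < 257 + 245 = 502, the triangle is acute, so the smallest enclosing circle is the circumcircle.
Circumcentre = (7/22, 31/22), r² = 21845/242.
Area = π·r² = π·21845/242 ≈ 283.59.

283.59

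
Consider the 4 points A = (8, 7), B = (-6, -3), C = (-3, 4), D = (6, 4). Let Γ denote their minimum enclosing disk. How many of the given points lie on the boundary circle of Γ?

2

A smallest enclosing disk is always determined by at most three of the input points on its boundary.
The farthest pair is A–B with squared distance 296. The circle on this segment as diameter has centre (1, 2) and r² = 296/4 = 74.
Check C: distance² to centre = 20 ≤ 74, so it lies inside.
All remaining points lie in this disk, and no smaller disk contains both endpoints, so this is the minimum enclosing circle.
The points at distance exactly r from the centre are A, B — 2 points.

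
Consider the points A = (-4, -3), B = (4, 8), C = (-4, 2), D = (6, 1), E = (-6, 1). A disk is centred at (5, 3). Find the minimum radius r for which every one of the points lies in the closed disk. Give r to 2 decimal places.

11.18

The required radius is the distance from (5, 3) to the farthest point.
Squared distances: 117, 26, 82, 5, 125.
Maximum is 125, attained at E.
r = √125 ≈ 11.18.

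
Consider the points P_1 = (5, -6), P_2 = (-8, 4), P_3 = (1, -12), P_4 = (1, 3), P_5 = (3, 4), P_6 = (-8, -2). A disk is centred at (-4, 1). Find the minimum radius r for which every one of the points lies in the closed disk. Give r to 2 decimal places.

The required radius is the distance from (-4, 1) to the farthest point.
Squared distances: 130, 25, 194, 29, 58, 25.
Maximum is 194, attained at P_3.
r = √194 ≈ 13.93.

13.93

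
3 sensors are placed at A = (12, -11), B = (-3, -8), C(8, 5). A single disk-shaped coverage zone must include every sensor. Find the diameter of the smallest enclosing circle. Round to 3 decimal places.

18.843

Side lengths²: AB² = 234, AC² = 272, BC² = 290.
Since BC² = 290 < 272 + 234 = 506, the triangle is acute, so the smallest enclosing circle is the circumcircle.
Circumcentre = (106/19, -78/19), r² = 32045/361.
Diameter = 2r = 2√(32045/361) ≈ 18.843.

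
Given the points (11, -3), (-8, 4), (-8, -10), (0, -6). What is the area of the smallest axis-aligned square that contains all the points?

361

The bounding box has width 19 and height 14.
An axis-aligned square enclosing the set must have side ≥ max(width, height).
So the minimum side is max(19, 14) = 19.
Area = 19² = 361.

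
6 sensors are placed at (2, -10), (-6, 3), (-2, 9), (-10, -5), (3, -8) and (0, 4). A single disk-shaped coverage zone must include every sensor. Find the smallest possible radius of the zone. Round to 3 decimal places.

9.784

By Welzl's lemma the MEC is supported by two points (diametrically opposite) or three points (on a circumcircle).
The minimum enclosing circle is determined by three boundary points: (2, -10), (-2, 9), (-10, -5).
Their circumcentre is (-1.1875, -0.75) with r² = 95.72265625.
The farthest remaining point (3, -8) is at distance² 70.09765625 ≤ 95.72265625.
r = √(95.72265625) ≈ 9.784.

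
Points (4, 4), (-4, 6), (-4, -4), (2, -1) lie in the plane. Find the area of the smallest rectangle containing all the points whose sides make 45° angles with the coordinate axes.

104

In coordinates u = x + y, v = x − y the rectangle is axis-aligned; the map (x,y)→(u,v) scales areas by 2.
u-values: 8, 2, -8, 1; range = 8 − (-8) = 16.
v-values: 0, -10, 0, 3; range = 3 − (-10) = 13.
Area = (16 × 13) / 2 = 104.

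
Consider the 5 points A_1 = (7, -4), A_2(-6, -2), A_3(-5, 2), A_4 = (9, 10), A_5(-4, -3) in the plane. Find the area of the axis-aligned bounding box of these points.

210

x ranges over [-6, 9], width 15.
y ranges over [-4, 10], height 14.
Area = 15 × 14 = 210.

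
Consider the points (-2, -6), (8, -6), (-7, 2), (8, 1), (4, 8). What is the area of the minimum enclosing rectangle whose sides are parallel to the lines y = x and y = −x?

In coordinates u = x + y, v = x − y the rectangle is axis-aligned; the map (x,y)→(u,v) scales areas by 2.
u-values: -8, 2, -5, 9, 12; range = 12 − (-8) = 20.
v-values: 4, 14, -9, 7, -4; range = 14 − (-9) = 23.
Area = (20 × 23) / 2 = 230.

230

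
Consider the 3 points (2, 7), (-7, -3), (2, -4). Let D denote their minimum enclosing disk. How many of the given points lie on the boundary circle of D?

3

Call the three points A, B, C in the order given.
Side lengths²: AB² = 181, AC² = 121, BC² = 82.
Since AB² = 181 < 121 + 82 = 203, the triangle is acute, so the smallest enclosing circle is the circumcircle.
Circumcentre = (-35/18, 1.5), r² = 7421/162.
The points at distance exactly r from the centre are (2, 7), (-7, -3), (2, -4) — 3 points.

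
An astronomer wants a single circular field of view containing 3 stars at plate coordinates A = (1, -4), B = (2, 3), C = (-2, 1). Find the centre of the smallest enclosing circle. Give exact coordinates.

(16/13, -6/13)

Side lengths²: AB² = 50, AC² = 34, BC² = 20.
Since AB² = 50 < 34 + 20 = 54, the triangle is acute, so the smallest enclosing circle is the circumcircle.
Circumcentre = (16/13, -6/13), r² = 2125/169.
Centre = (16/13, -6/13).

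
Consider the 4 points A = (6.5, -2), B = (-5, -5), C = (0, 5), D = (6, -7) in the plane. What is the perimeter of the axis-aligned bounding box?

47

Width = max x − min x = 6.5 − (-5) = 11.5.
Height = max y − min y = 5 − (-7) = 12.
Perimeter = 2(11.5 + 12) = 47.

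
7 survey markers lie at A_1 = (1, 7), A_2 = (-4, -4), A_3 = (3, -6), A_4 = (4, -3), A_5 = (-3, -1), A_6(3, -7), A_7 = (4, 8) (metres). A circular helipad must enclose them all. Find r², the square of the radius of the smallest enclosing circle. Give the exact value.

The minimum enclosing circle of a finite set is fixed by two of the points (as a diameter) or three (as a circumcircle).
The minimum enclosing circle is determined by three boundary points: A_2, A_6, A_7.
Their circumcentre is (19/9, 16/27) with r² = 42601/729.
The farthest remaining point A_3 is at distance² 32260/729 ≤ 42601/729.

42601/729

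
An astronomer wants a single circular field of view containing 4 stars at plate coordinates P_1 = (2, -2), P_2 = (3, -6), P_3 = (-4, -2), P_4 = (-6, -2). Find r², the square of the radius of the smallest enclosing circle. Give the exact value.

The farthest pair is P_2–P_4 with squared distance 97. The circle on this segment as diameter has centre (-1.5, -4) and r² = 97/4 = 24.25.
Check P_1: distance² to centre = 16.25 ≤ 24.25, so it lies inside.
All remaining points lie in this disk, and no smaller disk contains both endpoints, so this is the minimum enclosing circle.

24.25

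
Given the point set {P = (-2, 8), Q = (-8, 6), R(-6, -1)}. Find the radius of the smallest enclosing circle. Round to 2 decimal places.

Side lengths²: PQ² = 40, PR² = 97, QR² = 53.
Since PR² = 97 ≥ 53 + 40 = 93, the angle opposite PR is not acute, so the smallest enclosing circle has PR as diameter.
Centre = midpoint of PR = (-4, 3.5), r² = 97/4 = 24.25.
r = √(24.25) ≈ 4.92.

4.92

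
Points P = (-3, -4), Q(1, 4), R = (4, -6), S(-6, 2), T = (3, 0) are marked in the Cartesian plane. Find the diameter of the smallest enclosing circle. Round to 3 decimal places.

12.806

By Welzl's lemma the MEC is supported by two points (diametrically opposite) or three points (on a circumcircle).
The farthest pair is R–S with squared distance 164. The circle on this segment as diameter has centre (-1, -2) and r² = 164/4 = 41.
Check P: distance² to centre = 8 ≤ 41, so it lies inside.
All remaining points lie in this disk, and no smaller disk contains both endpoints, so this is the minimum enclosing circle.
Diameter = 2r = 2√41 ≈ 12.806.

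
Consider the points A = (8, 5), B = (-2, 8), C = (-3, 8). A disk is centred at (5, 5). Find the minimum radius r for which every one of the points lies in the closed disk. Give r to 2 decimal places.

The required radius is the distance from (5, 5) to the farthest point.
Squared distances: 9, 58, 73.
Maximum is 73, attained at C.
r = √73 ≈ 8.54.

8.54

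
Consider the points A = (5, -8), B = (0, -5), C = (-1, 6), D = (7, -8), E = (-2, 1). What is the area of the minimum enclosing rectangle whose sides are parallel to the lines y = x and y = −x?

In coordinates u = x + y, v = x − y the rectangle is axis-aligned; the map (x,y)→(u,v) scales areas by 2.
u-values: -3, -5, 5, -1, -1; range = 5 − (-5) = 10.
v-values: 13, 5, -7, 15, -3; range = 15 − (-7) = 22.
Area = (10 × 22) / 2 = 110.

110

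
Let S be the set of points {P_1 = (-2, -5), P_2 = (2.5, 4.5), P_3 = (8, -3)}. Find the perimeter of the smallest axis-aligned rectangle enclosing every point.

Width = max x − min x = 8 − (-2) = 10.
Height = max y − min y = 4.5 − (-5) = 9.5.
Perimeter = 2(10 + 9.5) = 39.

39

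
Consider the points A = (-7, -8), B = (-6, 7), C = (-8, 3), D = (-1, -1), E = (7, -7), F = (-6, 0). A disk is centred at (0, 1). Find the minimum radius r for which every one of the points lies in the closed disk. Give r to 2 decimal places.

11.40

The required radius is the distance from (0, 1) to the farthest point.
Squared distances: 130, 72, 68, 5, 113, 37.
Maximum is 130, attained at A.
r = √130 ≈ 11.40.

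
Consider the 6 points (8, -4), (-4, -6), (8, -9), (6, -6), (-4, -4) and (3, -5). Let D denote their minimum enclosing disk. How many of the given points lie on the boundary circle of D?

The farthest pair is (8, -9)–(-4, -4) with squared distance 169. The circle on this segment as diameter has centre (2, -6.5) and r² = 169/4 = 42.25.
Check (8, -4): distance² to centre = 42.25 ≤ 42.25, so it lies inside.
All remaining points lie in this disk, and no smaller disk contains both endpoints, so this is the minimum enclosing circle.
The points at distance exactly r from the centre are (8, -4), (8, -9), (-4, -4) — 3 points.

3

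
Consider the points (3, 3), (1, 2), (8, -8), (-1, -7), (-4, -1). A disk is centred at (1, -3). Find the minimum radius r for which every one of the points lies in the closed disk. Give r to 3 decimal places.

8.602

The required radius is the distance from (1, -3) to the farthest point.
Squared distances: 40, 25, 74, 20, 29.
Maximum is 74, attained at (8, -8).
r = √74 ≈ 8.602.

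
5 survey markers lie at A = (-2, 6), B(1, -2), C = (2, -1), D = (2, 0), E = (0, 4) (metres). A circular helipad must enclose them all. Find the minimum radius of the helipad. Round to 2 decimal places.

4.27

The farthest pair is A–B with squared distance 73. The circle on this segment as diameter has centre (-0.5, 2) and r² = 73/4 = 18.25.
Check C: distance² to centre = 15.25 ≤ 18.25, so it lies inside.
All remaining points lie in this disk, and no smaller disk contains both endpoints, so this is the minimum enclosing circle.
r = √(18.25) ≈ 4.27.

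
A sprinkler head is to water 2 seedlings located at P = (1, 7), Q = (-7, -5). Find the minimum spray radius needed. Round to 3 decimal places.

7.211

The smallest circle enclosing two points has them as diameter endpoints.
Centre = midpoint = (-3, 1); r² = |PQ|²/4 = 208/4 = 52.
r = √52 ≈ 7.211.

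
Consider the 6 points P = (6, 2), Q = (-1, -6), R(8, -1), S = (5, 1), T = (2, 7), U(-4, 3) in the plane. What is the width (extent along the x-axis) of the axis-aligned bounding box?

max x = 8, min x = -4, so width = 12.

12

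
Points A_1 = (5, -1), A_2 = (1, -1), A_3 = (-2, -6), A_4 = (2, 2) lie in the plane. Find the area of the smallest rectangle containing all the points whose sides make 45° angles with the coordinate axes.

In coordinates u = x + y, v = x − y the rectangle is axis-aligned; the map (x,y)→(u,v) scales areas by 2.
u-values: 4, 0, -8, 4; range = 4 − (-8) = 12.
v-values: 6, 2, 4, 0; range = 6 − 0 = 6.
Area = (12 × 6) / 2 = 36.

36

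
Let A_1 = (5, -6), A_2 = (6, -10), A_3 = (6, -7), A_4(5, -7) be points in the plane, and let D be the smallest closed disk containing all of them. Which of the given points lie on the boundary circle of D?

The farthest pair is A_1–A_2 with squared distance 17. The circle on this segment as diameter has centre (5.5, -8) and r² = 17/4 = 4.25.
Check A_3: distance² to centre = 1.25 ≤ 4.25, so it lies inside.
All remaining points lie in this disk, and no smaller disk contains both endpoints, so this is the minimum enclosing circle.
The points at distance exactly r from the centre are A_1, A_2 — 2 points.

A_1, A_2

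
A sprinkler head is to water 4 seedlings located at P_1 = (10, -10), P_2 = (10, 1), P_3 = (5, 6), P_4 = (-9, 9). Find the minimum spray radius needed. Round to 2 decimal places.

13.44

The farthest pair is P_1–P_4 with squared distance 722. The circle on this segment as diameter has centre (0.5, -0.5) and r² = 722/4 = 180.5.
Check P_2: distance² to centre = 92.5 ≤ 180.5, so it lies inside.
All remaining points lie in this disk, and no smaller disk contains both endpoints, so this is the minimum enclosing circle.
r = √(180.5) ≈ 13.44.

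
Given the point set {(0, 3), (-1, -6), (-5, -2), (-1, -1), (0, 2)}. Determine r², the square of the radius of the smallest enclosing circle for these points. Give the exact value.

A smallest enclosing disk is always determined by at most three of the input points on its boundary.
The farthest pair is (0, 3)–(-1, -6) with squared distance 82. The circle on this segment as diameter has centre (-0.5, -1.5) and r² = 82/4 = 20.5.
Check (-5, -2): distance² to centre = 20.5 ≤ 20.5, so it lies inside.
All remaining points lie in this disk, and no smaller disk contains both endpoints, so this is the minimum enclosing circle.

20.5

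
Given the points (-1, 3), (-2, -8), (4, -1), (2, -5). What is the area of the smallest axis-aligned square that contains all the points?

121

The bounding box has width 6 and height 11.
An axis-aligned square enclosing the set must have side ≥ max(width, height).
So the minimum side is max(6, 11) = 11.
Area = 11² = 121.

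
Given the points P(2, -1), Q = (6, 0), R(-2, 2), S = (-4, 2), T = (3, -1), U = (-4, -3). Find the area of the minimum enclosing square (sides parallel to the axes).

The bounding box has width 10 and height 5.
An axis-aligned square enclosing the set must have side ≥ max(width, height).
So the minimum side is max(10, 5) = 10.
Area = 10² = 100.

100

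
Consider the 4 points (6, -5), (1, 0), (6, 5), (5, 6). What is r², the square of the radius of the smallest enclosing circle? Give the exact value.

30.5

The minimum enclosing circle of a finite set is fixed by two of the points (as a diameter) or three (as a circumcircle).
The farthest pair is (6, -5)–(5, 6) with squared distance 122. The circle on this segment as diameter has centre (5.5, 0.5) and r² = 122/4 = 30.5.
Check (1, 0): distance² to centre = 20.5 ≤ 30.5, so it lies inside.
All remaining points lie in this disk, and no smaller disk contains both endpoints, so this is the minimum enclosing circle.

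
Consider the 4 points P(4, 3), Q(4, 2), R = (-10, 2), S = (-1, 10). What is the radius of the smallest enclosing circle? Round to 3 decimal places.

7.100

A smallest enclosing disk is always determined by at most three of the input points on its boundary.
The minimum enclosing circle is determined by three boundary points: Q, R, S.
Their circumcentre is (-3, 3.1875) with r² = 50.41015625.
The farthest remaining point P is at distance² 49.03515625 ≤ 50.41015625.
r = √(50.41015625) ≈ 7.100.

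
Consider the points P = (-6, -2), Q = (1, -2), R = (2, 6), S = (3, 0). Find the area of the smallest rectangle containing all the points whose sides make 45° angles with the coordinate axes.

In coordinates u = x + y, v = x − y the rectangle is axis-aligned; the map (x,y)→(u,v) scales areas by 2.
u-values: -8, -1, 8, 3; range = 8 − (-8) = 16.
v-values: -4, 3, -4, 3; range = 3 − (-4) = 7.
Area = (16 × 7) / 2 = 56.

56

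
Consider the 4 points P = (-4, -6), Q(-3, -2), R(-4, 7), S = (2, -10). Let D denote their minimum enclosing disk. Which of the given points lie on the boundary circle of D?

The minimum enclosing circle of a finite set is fixed by two of the points (as a diameter) or three (as a circumcircle).
The farthest pair is R–S with squared distance 325. The circle on this segment as diameter has centre (-1, -1.5) and r² = 325/4 = 81.25.
Check P: distance² to centre = 29.25 ≤ 81.25, so it lies inside.
All remaining points lie in this disk, and no smaller disk contains both endpoints, so this is the minimum enclosing circle.
The points at distance exactly r from the centre are R, S — 2 points.

R, S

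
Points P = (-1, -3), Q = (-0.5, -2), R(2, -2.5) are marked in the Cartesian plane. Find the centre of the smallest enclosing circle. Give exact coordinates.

(0.5, -2.75)

Side lengths²: PQ² = 1.25, PR² = 9.25, QR² = 6.5.
Since PR² = 9.25 ≥ 6.5 + 1.25 = 7.75, the angle opposite PR is not acute, so the smallest enclosing circle has PR as diameter.
Centre = midpoint of PR = (0.5, -2.75), r² = 9.25/4 = 2.3125.
Centre = (0.5, -2.75).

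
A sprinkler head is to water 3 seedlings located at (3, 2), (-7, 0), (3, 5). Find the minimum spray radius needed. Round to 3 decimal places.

5.590

Call the three points A, B, C in the order given.
Side lengths²: AB² = 104, AC² = 9, BC² = 125.
Since BC² = 125 ≥ 104 + 9 = 113, the angle opposite BC is not acute, so the smallest enclosing circle has BC as diameter.
Centre = midpoint of BC = (-2, 2.5), r² = 125/4 = 31.25.
r = √(31.25) ≈ 5.590.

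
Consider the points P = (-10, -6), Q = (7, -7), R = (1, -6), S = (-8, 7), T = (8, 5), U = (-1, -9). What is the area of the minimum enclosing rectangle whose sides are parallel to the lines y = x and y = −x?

In coordinates u = x + y, v = x − y the rectangle is axis-aligned; the map (x,y)→(u,v) scales areas by 2.
u-values: -16, 0, -5, -1, 13, -10; range = 13 − (-16) = 29.
v-values: -4, 14, 7, -15, 3, 8; range = 14 − (-15) = 29.
Area = (29 × 29) / 2 = 420.5.

420.5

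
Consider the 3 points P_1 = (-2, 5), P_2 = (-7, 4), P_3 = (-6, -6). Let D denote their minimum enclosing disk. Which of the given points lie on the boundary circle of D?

P_1, P_3

Side lengths²: P_1P_2² = 26, P_1P_3² = 137, P_2P_3² = 101.
Since P_1P_3² = 137 ≥ 101 + 26 = 127, the angle opposite P_1P_3 is not acute, so the smallest enclosing circle has P_1P_3 as diameter.
Centre = midpoint of P_1P_3 = (-4, -0.5), r² = 137/4 = 34.25.
The points at distance exactly r from the centre are P_1, P_3 — 2 points.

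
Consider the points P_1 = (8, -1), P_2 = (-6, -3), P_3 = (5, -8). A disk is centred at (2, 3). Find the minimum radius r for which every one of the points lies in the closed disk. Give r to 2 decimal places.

The required radius is the distance from (2, 3) to the farthest point.
Squared distances: 52, 100, 130.
Maximum is 130, attained at P_3.
r = √130 ≈ 11.40.

11.40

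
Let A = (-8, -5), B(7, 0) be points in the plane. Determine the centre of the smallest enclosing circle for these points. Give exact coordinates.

The smallest circle enclosing two points has them as diameter endpoints.
Centre = midpoint = (-0.5, -2.5); r² = |AB|²/4 = 250/4 = 62.5.
Centre = (-0.5, -2.5).

(-0.5, -2.5)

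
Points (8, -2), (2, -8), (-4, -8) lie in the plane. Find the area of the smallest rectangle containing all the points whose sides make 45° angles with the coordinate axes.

54

In coordinates u = x + y, v = x − y the rectangle is axis-aligned; the map (x,y)→(u,v) scales areas by 2.
u-values: 6, -6, -12; range = 6 − (-12) = 18.
v-values: 10, 10, 4; range = 10 − 4 = 6.
Area = (18 × 6) / 2 = 54.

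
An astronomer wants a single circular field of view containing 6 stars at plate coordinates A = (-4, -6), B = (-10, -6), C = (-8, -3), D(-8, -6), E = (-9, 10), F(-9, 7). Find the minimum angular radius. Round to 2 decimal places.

The minimum enclosing circle is determined by three boundary points: A, B, E.
Their circumcentre is (-7, 1.84375) with r² = 70.5244140625.
The farthest remaining point D is at distance² 62.5244140625 ≤ 70.5244140625.
r = √(70.5244140625) ≈ 8.40.

8.40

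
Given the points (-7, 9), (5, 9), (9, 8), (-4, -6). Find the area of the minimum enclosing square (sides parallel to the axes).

The bounding box has width 16 and height 15.
An axis-aligned square enclosing the set must have side ≥ max(width, height).
So the minimum side is max(16, 15) = 16.
Area = 16² = 256.

256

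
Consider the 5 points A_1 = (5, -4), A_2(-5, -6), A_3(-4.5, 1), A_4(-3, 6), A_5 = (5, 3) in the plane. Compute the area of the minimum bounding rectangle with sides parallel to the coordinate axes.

120

x ranges over [-5, 5], width 10.
y ranges over [-6, 6], height 12.
Area = 10 × 12 = 120.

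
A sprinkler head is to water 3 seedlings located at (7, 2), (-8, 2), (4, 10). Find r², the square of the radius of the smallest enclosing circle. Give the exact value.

59.3125

Call the three points A, B, C in the order given.
Side lengths²: AB² = 225, AC² = 73, BC² = 208.
Since AB² = 225 < 208 + 73 = 281, the triangle is acute, so the smallest enclosing circle is the circumcircle.
Circumcentre = (-0.5, 3.75), r² = 59.3125.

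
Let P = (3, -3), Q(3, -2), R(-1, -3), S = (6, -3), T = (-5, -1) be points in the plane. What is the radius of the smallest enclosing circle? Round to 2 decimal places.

By Welzl's lemma the MEC is supported by two points (diametrically opposite) or three points (on a circumcircle).
The farthest pair is S–T with squared distance 125. The circle on this segment as diameter has centre (0.5, -2) and r² = 125/4 = 31.25.
Check P: distance² to centre = 7.25 ≤ 31.25, so it lies inside.
All remaining points lie in this disk, and no smaller disk contains both endpoints, so this is the minimum enclosing circle.
r = √(31.25) ≈ 5.59.

5.59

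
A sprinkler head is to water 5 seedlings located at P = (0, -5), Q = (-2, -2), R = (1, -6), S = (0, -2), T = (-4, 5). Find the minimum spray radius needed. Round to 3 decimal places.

6.042

The minimum enclosing circle of a finite set is fixed by two of the points (as a diameter) or three (as a circumcircle).
The farthest pair is R–T with squared distance 146. The circle on this segment as diameter has centre (-1.5, -0.5) and r² = 146/4 = 36.5.
Check P: distance² to centre = 22.5 ≤ 36.5, so it lies inside.
All remaining points lie in this disk, and no smaller disk contains both endpoints, so this is the minimum enclosing circle.
r = √(36.5) ≈ 6.042.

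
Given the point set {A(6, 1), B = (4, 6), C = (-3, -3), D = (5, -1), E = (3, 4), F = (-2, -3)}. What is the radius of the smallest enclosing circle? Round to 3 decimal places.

5.701

The minimum enclosing circle of a finite set is fixed by two of the points (as a diameter) or three (as a circumcircle).
The farthest pair is B–C with squared distance 130. The circle on this segment as diameter has centre (0.5, 1.5) and r² = 130/4 = 32.5.
Check A: distance² to centre = 30.5 ≤ 32.5, so it lies inside.
All remaining points lie in this disk, and no smaller disk contains both endpoints, so this is the minimum enclosing circle.
r = √(32.5) ≈ 5.701.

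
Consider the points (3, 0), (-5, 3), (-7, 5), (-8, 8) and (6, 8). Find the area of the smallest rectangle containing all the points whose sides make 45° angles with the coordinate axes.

In coordinates u = x + y, v = x − y the rectangle is axis-aligned; the map (x,y)→(u,v) scales areas by 2.
u-values: 3, -2, -2, 0, 14; range = 14 − (-2) = 16.
v-values: 3, -8, -12, -16, -2; range = 3 − (-16) = 19.
Area = (16 × 19) / 2 = 152.

152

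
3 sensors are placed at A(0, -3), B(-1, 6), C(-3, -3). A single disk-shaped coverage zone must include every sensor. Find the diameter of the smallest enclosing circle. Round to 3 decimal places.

Side lengths²: AB² = 82, AC² = 9, BC² = 85.
Since BC² = 85 < 82 + 9 = 91, the triangle is acute, so the smallest enclosing circle is the circumcircle.
Circumcentre = (-1.5, 25/18), r² = 3485/162.
Diameter = 2r = 2√(3485/162) ≈ 9.276.

9.276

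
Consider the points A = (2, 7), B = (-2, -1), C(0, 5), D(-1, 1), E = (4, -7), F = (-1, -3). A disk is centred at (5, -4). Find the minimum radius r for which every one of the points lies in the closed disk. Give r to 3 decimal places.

11.402

The required radius is the distance from (5, -4) to the farthest point.
Squared distances: 130, 58, 106, 61, 10, 37.
Maximum is 130, attained at A.
r = √130 ≈ 11.402.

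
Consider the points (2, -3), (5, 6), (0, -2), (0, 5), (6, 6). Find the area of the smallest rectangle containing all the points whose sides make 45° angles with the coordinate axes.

70

In coordinates u = x + y, v = x − y the rectangle is axis-aligned; the map (x,y)→(u,v) scales areas by 2.
u-values: -1, 11, -2, 5, 12; range = 12 − (-2) = 14.
v-values: 5, -1, 2, -5, 0; range = 5 − (-5) = 10.
Area = (14 × 10) / 2 = 70.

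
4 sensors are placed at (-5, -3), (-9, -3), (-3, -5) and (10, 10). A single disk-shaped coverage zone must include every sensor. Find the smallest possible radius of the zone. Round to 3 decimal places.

By Welzl's lemma the MEC is supported by two points (diametrically opposite) or three points (on a circumcircle).
The farthest pair is (-9, -3)–(10, 10) with squared distance 530. The circle on this segment as diameter has centre (0.5, 3.5) and r² = 530/4 = 132.5.
Check (-5, -3): distance² to centre = 72.5 ≤ 132.5, so it lies inside.
All remaining points lie in this disk, and no smaller disk contains both endpoints, so this is the minimum enclosing circle.
r = √(132.5) ≈ 11.511.

11.511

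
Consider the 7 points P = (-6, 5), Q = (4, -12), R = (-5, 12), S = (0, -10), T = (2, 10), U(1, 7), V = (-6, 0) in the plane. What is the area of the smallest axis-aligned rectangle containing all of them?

240

x ranges over [-6, 4], width 10.
y ranges over [-12, 12], height 24.
Area = 10 × 24 = 240.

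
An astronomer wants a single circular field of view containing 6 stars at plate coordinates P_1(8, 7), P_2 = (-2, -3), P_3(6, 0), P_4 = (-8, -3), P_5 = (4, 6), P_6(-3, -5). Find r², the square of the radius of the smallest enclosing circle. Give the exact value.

89

The farthest pair is P_1–P_4 with squared distance 356. The circle on this segment as diameter has centre (0, 2) and r² = 356/4 = 89.
Check P_2: distance² to centre = 29 ≤ 89, so it lies inside.
All remaining points lie in this disk, and no smaller disk contains both endpoints, so this is the minimum enclosing circle.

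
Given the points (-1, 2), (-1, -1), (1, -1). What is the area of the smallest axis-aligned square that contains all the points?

The bounding box has width 2 and height 3.
An axis-aligned square enclosing the set must have side ≥ max(width, height).
So the minimum side is max(2, 3) = 3.
Area = 3² = 9.

9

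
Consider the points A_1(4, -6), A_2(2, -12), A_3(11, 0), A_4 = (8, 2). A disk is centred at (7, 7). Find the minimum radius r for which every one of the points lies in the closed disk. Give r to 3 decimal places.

19.647

The required radius is the distance from (7, 7) to the farthest point.
Squared distances: 178, 386, 65, 26.
Maximum is 386, attained at A_2.
r = √386 ≈ 19.647.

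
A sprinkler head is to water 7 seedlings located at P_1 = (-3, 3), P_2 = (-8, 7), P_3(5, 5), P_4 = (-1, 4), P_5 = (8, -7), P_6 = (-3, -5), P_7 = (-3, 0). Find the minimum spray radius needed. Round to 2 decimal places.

10.63

By Welzl's lemma the MEC is supported by two points (diametrically opposite) or three points (on a circumcircle).
The farthest pair is P_2–P_5 with squared distance 452. The circle on this segment as diameter has centre (0, 0) and r² = 452/4 = 113.
Check P_1: distance² to centre = 18 ≤ 113, so it lies inside.
All remaining points lie in this disk, and no smaller disk contains both endpoints, so this is the minimum enclosing circle.
r = √113 ≈ 10.63.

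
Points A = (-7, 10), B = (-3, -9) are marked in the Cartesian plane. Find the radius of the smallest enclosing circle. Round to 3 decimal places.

9.708

The smallest circle enclosing two points has them as diameter endpoints.
Centre = midpoint = (-5, 0.5); r² = |AB|²/4 = 377/4 = 94.25.
r = √(94.25) ≈ 9.708.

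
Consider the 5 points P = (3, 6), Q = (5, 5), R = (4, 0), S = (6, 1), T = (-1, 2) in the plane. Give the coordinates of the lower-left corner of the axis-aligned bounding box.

(-1, 0)

x-range [-1, 6], y-range [0, 6].
The lower-left corner is (-1, 0).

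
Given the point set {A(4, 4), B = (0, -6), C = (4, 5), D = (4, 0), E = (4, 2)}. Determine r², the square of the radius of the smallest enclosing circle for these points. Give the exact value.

34.25

A smallest enclosing disk is always determined by at most three of the input points on its boundary.
The farthest pair is B–C with squared distance 137. The circle on this segment as diameter has centre (2, -0.5) and r² = 137/4 = 34.25.
Check A: distance² to centre = 24.25 ≤ 34.25, so it lies inside.
All remaining points lie in this disk, and no smaller disk contains both endpoints, so this is the minimum enclosing circle.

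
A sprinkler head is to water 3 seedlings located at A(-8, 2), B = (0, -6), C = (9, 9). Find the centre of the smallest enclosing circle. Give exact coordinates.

Side lengths²: AB² = 128, AC² = 338, BC² = 306.
Since AC² = 338 < 306 + 128 = 434, the triangle is acute, so the smallest enclosing circle is the circumcircle.
Circumcentre = (1.375, 3.375), r² = 89.78125.
Centre = (1.375, 3.375).

(1.375, 3.375)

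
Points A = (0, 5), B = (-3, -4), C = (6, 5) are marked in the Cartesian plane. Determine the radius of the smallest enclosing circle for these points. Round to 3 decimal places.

Side lengths²: AB² = 90, AC² = 36, BC² = 162.
Since BC² = 162 ≥ 90 + 36 = 126, the angle opposite BC is not acute, so the smallest enclosing circle has BC as diameter.
Centre = midpoint of BC = (1.5, 0.5), r² = 162/4 = 40.5.
r = √(40.5) ≈ 6.364.

6.364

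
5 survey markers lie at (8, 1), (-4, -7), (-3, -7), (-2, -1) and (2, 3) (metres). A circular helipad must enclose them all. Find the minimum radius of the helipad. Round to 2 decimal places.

By Welzl's lemma the MEC is supported by two points (diametrically opposite) or three points (on a circumcircle).
The farthest pair is (8, 1)–(-4, -7) with squared distance 208. The circle on this segment as diameter has centre (2, -3) and r² = 208/4 = 52.
Check (-3, -7): distance² to centre = 41 ≤ 52, so it lies inside.
All remaining points lie in this disk, and no smaller disk contains both endpoints, so this is the minimum enclosing circle.
r = √52 ≈ 7.21.

7.21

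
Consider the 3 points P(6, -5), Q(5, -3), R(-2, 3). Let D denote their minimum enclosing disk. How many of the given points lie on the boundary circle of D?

Side lengths²: PQ² = 5, PR² = 128, QR² = 85.
Since PR² = 128 ≥ 85 + 5 = 90, the angle opposite PR is not acute, so the smallest enclosing circle has PR as diameter.
Centre = midpoint of PR = (2, -1), r² = 128/4 = 32.
The points at distance exactly r from the centre are P, R — 2 points.

2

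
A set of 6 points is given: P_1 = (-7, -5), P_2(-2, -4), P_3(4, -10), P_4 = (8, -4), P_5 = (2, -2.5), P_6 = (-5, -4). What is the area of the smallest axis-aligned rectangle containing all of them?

x ranges over [-7, 8], width 15.
y ranges over [-10, -2.5], height 7.5.
Area = 15 × 7.5 = 112.5.

112.5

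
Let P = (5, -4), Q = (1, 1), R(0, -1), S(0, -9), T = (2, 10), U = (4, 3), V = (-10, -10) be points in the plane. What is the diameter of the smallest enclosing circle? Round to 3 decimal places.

The farthest pair is T–V with squared distance 544. The circle on this segment as diameter has centre (-4, 0) and r² = 544/4 = 136.
Check P: distance² to centre = 97 ≤ 136, so it lies inside.
All remaining points lie in this disk, and no smaller disk contains both endpoints, so this is the minimum enclosing circle.
Diameter = 2r = 2√136 ≈ 23.324.

23.324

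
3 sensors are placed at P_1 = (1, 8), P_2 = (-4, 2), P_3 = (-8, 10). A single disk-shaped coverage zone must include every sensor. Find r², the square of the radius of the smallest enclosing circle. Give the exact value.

25.3173828125

Side lengths²: P_1P_2² = 61, P_1P_3² = 85, P_2P_3² = 80.
Since P_1P_3² = 85 < 80 + 61 = 141, the triangle is acute, so the smallest enclosing circle is the circumcircle.
Circumcentre = (-3.9375, 7.03125), r² = 25.3173828125.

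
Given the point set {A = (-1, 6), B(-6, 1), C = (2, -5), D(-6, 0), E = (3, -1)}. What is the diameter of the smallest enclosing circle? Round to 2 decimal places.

The minimum enclosing circle of a finite set is fixed by two of the points (as a diameter) or three (as a circumcircle).
The minimum enclosing circle is determined by three boundary points: A, B, C.
Their circumcentre is (-2/7, 2/7) with r² = 1625/49.
The farthest remaining point D is at distance² 1604/49 ≤ 1625/49.
Diameter = 2r = 2√(1625/49) ≈ 11.52.

11.52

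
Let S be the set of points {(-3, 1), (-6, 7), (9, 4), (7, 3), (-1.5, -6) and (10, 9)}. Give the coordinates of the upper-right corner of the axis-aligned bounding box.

(10, 9)

x-range [-6, 10], y-range [-6, 9].
The upper-right corner is (10, 9).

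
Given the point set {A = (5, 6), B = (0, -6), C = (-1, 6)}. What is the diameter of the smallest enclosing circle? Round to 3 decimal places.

Side lengths²: AB² = 169, AC² = 36, BC² = 145.
Since AB² = 169 < 145 + 36 = 181, the triangle is acute, so the smallest enclosing circle is the circumcircle.
Circumcentre = (2, 5/24), r² = 24505/576.
Diameter = 2r = 2√(24505/576) ≈ 13.045.

13.045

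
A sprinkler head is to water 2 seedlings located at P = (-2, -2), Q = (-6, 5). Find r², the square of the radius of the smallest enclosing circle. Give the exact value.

16.25

The smallest circle enclosing two points has them as diameter endpoints.
Centre = midpoint = (-4, 1.5); r² = |PQ|²/4 = 65/4 = 16.25.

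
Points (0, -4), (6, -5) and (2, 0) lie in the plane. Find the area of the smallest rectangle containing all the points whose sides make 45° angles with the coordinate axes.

27

In coordinates u = x + y, v = x − y the rectangle is axis-aligned; the map (x,y)→(u,v) scales areas by 2.
u-values: -4, 1, 2; range = 2 − (-4) = 6.
v-values: 4, 11, 2; range = 11 − 2 = 9.
Area = (6 × 9) / 2 = 27.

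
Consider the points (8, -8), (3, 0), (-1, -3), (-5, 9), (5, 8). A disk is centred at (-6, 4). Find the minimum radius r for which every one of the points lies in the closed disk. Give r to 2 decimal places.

18.44

The required radius is the distance from (-6, 4) to the farthest point.
Squared distances: 340, 97, 74, 26, 137.
Maximum is 340, attained at (8, -8).
r = √340 ≈ 18.44.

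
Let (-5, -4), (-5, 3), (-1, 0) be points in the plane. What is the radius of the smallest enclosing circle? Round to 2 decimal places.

Call the three points A, B, C in the order given.
Side lengths²: AB² = 49, AC² = 32, BC² = 25.
Since AB² = 49 < 32 + 25 = 57, the triangle is acute, so the smallest enclosing circle is the circumcircle.
Circumcentre = (-4.5, -0.5), r² = 12.5.
r = √(12.5) ≈ 3.54.

3.54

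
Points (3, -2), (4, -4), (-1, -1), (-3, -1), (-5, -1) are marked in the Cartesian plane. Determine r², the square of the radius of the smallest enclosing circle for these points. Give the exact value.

The minimum enclosing circle of a finite set is fixed by two of the points (as a diameter) or three (as a circumcircle).
The farthest pair is (4, -4)–(-5, -1) with squared distance 90. The circle on this segment as diameter has centre (-0.5, -2.5) and r² = 90/4 = 22.5.
Check (3, -2): distance² to centre = 12.5 ≤ 22.5, so it lies inside.
All remaining points lie in this disk, and no smaller disk contains both endpoints, so this is the minimum enclosing circle.

22.5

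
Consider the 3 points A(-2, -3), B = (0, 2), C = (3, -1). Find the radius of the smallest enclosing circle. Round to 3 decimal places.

Side lengths²: AB² = 29, AC² = 29, BC² = 18.
Since AC² = 29 < 29 + 18 = 47, the triangle is acute, so the smallest enclosing circle is the circumcircle.
Circumcentre = (1/14, -13/14), r² = 841/98.
r = √(841/98) ≈ 2.929.

2.929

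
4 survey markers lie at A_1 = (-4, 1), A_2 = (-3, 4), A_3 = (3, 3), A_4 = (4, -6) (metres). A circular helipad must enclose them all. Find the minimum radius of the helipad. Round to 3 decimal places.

The minimum enclosing circle of a finite set is fixed by two of the points (as a diameter) or three (as a circumcircle).
The farthest pair is A_2–A_4 with squared distance 149. The circle on this segment as diameter has centre (0.5, -1) and r² = 149/4 = 37.25.
Check A_1: distance² to centre = 24.25 ≤ 37.25, so it lies inside.
All remaining points lie in this disk, and no smaller disk contains both endpoints, so this is the minimum enclosing circle.
r = √(37.25) ≈ 6.103.

6.103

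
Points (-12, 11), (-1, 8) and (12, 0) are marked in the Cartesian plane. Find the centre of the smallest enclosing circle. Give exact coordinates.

(0, 5.5)

Call the three points A, B, C in the order given.
Side lengths²: AB² = 130, AC² = 697, BC² = 233.
Since AC² = 697 ≥ 233 + 130 = 363, the angle opposite AC is not acute, so the smallest enclosing circle has AC as diameter.
Centre = midpoint of AC = (0, 5.5), r² = 697/4 = 174.25.
Centre = (0, 5.5).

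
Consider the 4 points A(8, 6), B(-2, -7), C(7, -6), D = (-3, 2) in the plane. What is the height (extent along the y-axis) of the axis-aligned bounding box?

13

max y = 6, min y = -7, so height = 13.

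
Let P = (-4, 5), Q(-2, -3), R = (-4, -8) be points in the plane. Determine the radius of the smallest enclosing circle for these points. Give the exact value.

Side lengths²: PQ² = 68, PR² = 169, QR² = 29.
Since PR² = 169 ≥ 68 + 29 = 97, the angle opposite PR is not acute, so the smallest enclosing circle has PR as diameter.
Centre = midpoint of PR = (-4, -1.5), r² = 169/4 = 42.25.
r = √(42.25) = 6.5.

6.5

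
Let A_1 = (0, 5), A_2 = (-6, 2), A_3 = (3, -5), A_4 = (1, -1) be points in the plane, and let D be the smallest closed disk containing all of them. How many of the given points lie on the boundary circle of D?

3

The minimum enclosing circle is determined by three boundary points: A_1, A_2, A_3.
Their circumcentre is (-41/46, -33/46) with r² = 35425/1058.
The farthest remaining point A_4 is at distance² 3869/1058 ≤ 35425/1058.
The points at distance exactly r from the centre are A_1, A_2, A_3 — 3 points.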